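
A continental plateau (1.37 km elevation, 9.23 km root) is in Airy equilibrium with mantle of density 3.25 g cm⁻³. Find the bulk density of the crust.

2.83 g cm⁻³

ρ_c h = (ρ_m − ρ_c) r → ρ_c (h + r) = ρ_m r → ρ_c = ρ_m r / (h + r).
ρ_c = 3.25 × 9.23 km / (1.37 km + 9.23 km) = 2.83 g cm⁻³.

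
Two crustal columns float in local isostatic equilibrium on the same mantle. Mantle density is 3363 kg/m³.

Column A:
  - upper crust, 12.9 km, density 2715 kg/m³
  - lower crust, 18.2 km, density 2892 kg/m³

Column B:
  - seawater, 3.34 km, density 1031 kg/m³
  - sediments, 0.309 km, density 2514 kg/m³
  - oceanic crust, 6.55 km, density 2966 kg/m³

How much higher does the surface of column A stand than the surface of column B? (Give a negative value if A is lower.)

For any compensation level in the mantle, the mantle terms cancel and isostasy reduces to e = (Σt_A − Σt_B) − (Σ(ρt)_A − Σ(ρt)_B) / ρ_m.
Σt_A = 31.1 km; Σt_B = 10.199 km; Σ(ρt)_A = 87657.9; Σ(ρt)_B = 23647.666 (in km·kg/m³).
e = (31.1 − 10.199) − (87657.9 − 23647.666) / 3363 = 1.87 km.

1.87 km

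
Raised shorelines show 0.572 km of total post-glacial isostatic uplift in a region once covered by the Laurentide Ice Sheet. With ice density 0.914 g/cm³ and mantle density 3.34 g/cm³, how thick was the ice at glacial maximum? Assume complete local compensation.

u = t ρ_ice/ρ_m → t = u ρ_m/ρ_ice = 0.572 km × 3.34/0.914 = 2.09 km.

2.09 km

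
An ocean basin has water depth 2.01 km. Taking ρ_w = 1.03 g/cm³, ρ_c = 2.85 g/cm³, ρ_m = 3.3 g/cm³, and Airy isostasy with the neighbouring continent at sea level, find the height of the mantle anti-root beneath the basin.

Balancing pressure at the compensation depth: replacing crust with seawater at the top is compensated by replacing crust with mantle at the base: d (ρ_c − ρ_w) = a (ρ_m − ρ_c).
a = d (ρ_c − ρ_w)/(ρ_m − ρ_c) = 2.01 km × 1.82/0.45 = 8.13 km.

8.13 km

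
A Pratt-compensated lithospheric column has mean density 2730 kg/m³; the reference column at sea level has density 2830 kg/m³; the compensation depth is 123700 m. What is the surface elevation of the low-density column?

ρ_ref D = ρ (D + h) → h = D (ρ_ref − ρ)/ρ.
h = 123700 m × (2830 − 2730)/2730 = 4530 m.

4530 m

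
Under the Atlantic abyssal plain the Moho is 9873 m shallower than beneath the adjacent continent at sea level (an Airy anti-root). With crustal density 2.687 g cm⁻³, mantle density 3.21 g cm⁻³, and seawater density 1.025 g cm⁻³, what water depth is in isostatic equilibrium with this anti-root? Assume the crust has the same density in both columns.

Replacing a thickness d of crust by seawater at the top must be balanced by replacing crust with mantle at the base: d (ρ_c − ρ_w) = a (ρ_m − ρ_c).
d = a (ρ_m − ρ_c)/(ρ_c − ρ_w) = 9873 m × 0.523/1.662 = 3110 m.

3110 m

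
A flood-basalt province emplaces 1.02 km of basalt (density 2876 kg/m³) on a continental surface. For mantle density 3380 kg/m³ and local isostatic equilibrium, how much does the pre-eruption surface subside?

Subaerial loading: s = t ρ_load / ρ_m.
s = 1.02 km × 2876/3380 = 0.868 km.

0.868 km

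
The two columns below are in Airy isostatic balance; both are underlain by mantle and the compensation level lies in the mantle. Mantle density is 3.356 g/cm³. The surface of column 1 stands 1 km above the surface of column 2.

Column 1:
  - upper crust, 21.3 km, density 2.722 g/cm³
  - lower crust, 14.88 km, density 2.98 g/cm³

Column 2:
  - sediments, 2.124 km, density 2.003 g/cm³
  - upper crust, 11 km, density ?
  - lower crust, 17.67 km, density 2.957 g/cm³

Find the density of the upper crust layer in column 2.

Take the compensation level at the base of the deeper column (depth z_c below the surface of column 1) and equate Σ ρ_i t_i down to z_c; mantle fills any gap and the z_c terms cancel.
Column 1: 21.3×2.722 + 14.88×2.98 + (z_c − 36.18)×3.356
Column 2: 1×0 + 2.124×2.003 + 11×ρ + 17.67×2.957 + (z_c − 1 − 30.794)×3.356
The z_c×3.356 term appears on both sides and cancels. Collect the known terms of each column as K = Σ(ρt)_known − 3.356 × (depth of known layers): K_1 = 102.321 − 3.356×36.18 = −19.09908; K_2 = 56.504562 − 3.356×(1 + 30.794) = −50.196102.
Balance: K_1 = K_2 + 11×ρ, so ρ = (K_1 − K_2)/11 = 31.097/11 = 2.83 g/cm³.

2.83 g/cm³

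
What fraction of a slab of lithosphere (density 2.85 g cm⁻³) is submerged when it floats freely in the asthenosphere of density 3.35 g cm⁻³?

85.1%

Submerged fraction = ρ_obj/ρ_fluid = 2.85/3.35 = 85.1%.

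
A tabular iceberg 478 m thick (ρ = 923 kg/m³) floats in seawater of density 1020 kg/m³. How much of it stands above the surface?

45.5 m

Floating equilibrium: submerged depth d = t ρ_obj/ρ_fluid = 478 m × 923/1020 = 432.5 m.
Freeboard = t − d = 478 m − 432.5 m = 45.5 m.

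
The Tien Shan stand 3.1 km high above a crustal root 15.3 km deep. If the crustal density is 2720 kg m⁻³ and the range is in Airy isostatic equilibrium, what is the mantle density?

Airy balance: ρ_c h = (ρ_m − ρ_c) r → ρ_m = ρ_c (1 + h/r).
ρ_m = 2720 × (1 + 3.1 km/15.3 km) = 3270 kg m⁻³.

3270 kg m⁻³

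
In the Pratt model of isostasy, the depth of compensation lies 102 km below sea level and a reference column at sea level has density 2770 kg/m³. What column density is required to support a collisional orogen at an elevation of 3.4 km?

2680 kg/m³

Pratt balance: ρ_ref D = ρ (D + h).
ρ = ρ_ref D/(D + h) = 2770 × 102 km/(102 km + 3.4 km) = 2680 kg/m³.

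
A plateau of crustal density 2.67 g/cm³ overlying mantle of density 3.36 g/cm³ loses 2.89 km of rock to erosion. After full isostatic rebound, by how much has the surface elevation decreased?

Rebound u = e ρ_c/ρ_m = 2.89 km × 2.67/3.36 = 2.297 km.
Net surface drop = e − u = 2.89 km − 2.297 km = e (ρ_m − ρ_c)/ρ_m = 0.593 km.

0.593 km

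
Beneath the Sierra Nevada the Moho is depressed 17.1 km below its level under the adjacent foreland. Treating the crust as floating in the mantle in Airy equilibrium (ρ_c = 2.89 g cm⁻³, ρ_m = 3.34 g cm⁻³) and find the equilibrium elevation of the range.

2.66 km

By Archimedes' principle applied to the lithosphere: ρ_c h = (ρ_m − ρ_c) r.
h = r (ρ_m − ρ_c) / ρ_c = 17.1 km × (3.34 − 2.89) / 2.89 = 2.66 km.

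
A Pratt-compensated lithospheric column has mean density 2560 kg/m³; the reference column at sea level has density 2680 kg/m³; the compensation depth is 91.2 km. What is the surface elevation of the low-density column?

ρ_ref D = ρ (D + h) → h = D (ρ_ref − ρ)/ρ.
h = 91.2 km × (2680 − 2560)/2560 = 4.28 km.

4.28 km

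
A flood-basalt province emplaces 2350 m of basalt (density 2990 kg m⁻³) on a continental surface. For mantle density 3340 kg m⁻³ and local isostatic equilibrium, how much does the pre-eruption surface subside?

Subaerial loading: s = t ρ_load / ρ_m.
s = 2350 m × 2990/3340 = 2100 m.

2100 m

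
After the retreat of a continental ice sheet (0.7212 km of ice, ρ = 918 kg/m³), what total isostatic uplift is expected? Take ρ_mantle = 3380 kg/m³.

0.196 km

Removing the load lets mantle flow back in; uplift u satisfies ρ_ice t = ρ_m u.
u = t ρ_ice/ρ_m = 0.7212 km × 918/3380 = 0.196 km.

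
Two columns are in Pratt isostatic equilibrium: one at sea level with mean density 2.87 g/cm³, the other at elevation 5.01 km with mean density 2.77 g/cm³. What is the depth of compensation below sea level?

139 km

ρ_ref D = ρ (D + h) → D (ρ_ref − ρ) = ρ h.
D = ρ h/(ρ_ref − ρ) = 2.77 × 5.01 km/(2.87 − 2.77) = 139 km.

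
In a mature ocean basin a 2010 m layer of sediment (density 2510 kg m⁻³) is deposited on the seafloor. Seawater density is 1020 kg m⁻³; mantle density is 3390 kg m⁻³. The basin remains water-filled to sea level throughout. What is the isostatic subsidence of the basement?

Submarine loading: the sediment displaces seawater, and the subsidence is in turn flooded, so s (ρ_m − ρ_w) = t (ρ_sed − ρ_w).
s = 2010 m × (2510 − 1020) / (3390 − 1020) = 1260 m.

1260 m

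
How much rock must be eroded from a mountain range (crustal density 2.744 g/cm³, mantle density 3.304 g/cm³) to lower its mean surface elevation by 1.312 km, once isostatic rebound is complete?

7.74 km

Net drop Δ = e − u = e − e ρ_c/ρ_m = e (ρ_m − ρ_c)/ρ_m.
e = Δ ρ_m/(ρ_m − ρ_c) = 1.312 km × 3.304/0.56 = 7.74 km.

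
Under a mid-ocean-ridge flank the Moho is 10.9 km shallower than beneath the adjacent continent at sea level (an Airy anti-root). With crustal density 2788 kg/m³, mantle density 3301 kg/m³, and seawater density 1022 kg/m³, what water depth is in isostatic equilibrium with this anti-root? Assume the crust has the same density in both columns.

Replacing a thickness d of crust by seawater at the top must be balanced by replacing crust with mantle at the base: d (ρ_c − ρ_w) = a (ρ_m − ρ_c).
d = a (ρ_m − ρ_c)/(ρ_c − ρ_w) = 10.9 km × 513/1766 = 3.17 km.

3.17 km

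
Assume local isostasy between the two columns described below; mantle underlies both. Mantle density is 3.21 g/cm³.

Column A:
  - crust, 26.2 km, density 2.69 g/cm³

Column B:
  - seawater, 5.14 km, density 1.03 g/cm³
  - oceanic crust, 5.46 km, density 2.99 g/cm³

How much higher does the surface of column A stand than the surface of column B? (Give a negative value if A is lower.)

For any compensation level in the mantle, the mantle terms cancel and isostasy reduces to e = (Σt_A − Σt_B) − (Σ(ρt)_A − Σ(ρt)_B) / ρ_m.
Σt_A = 26.2 km; Σt_B = 10.6 km; Σ(ρt)_A = 70.478; Σ(ρt)_B = 21.6196 (in km·g/cm³).
e = (26.2 − 10.6) − (70.478 − 21.6196) / 3.21 = 0.379 km.

0.379 km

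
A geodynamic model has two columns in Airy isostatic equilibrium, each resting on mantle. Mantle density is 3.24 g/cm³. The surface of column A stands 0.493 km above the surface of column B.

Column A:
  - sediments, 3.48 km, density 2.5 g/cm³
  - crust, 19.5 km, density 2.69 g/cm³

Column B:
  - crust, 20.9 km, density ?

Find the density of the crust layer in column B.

2.68 g/cm³

Take the compensation level at the base of the deeper column (depth z_c below the surface of column A) and equate Σ ρ_i t_i down to z_c; mantle fills any gap and the z_c terms cancel.
Column A: 3.48×2.5 + 19.5×2.69 + (z_c − 22.98)×3.24
Column B: 0.493×0 + 20.9×ρ + (z_c − 0.493 − 20.9)×3.24
The z_c×3.24 term appears on both sides and cancels. Collect the known terms of each column as K = Σ(ρt)_known − 3.24 × (depth of known layers): K_A = 61.155 − 3.24×22.98 = −13.3002; K_B = 0 − 3.24×(0.493 + 20.9) = −69.31332.
Balance: K_A = K_B + 20.9×ρ, so ρ = (K_A − K_B)/20.9 = 56.0131/20.9 = 2.68 g/cm³.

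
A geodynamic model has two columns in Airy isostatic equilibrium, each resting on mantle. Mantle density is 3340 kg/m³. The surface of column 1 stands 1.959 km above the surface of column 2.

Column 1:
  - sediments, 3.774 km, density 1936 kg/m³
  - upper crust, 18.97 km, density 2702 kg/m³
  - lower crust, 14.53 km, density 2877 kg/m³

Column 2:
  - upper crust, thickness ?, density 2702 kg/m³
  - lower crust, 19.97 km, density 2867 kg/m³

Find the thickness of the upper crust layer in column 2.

Take the compensation level at the base of the deeper column (depth z_c below the surface of column 1) and equate Σ ρ_i t_i down to z_c; mantle fills any gap and the z_c terms cancel.
Column 1: 3.774×1936 + 18.97×2702 + 14.53×2877 + (z_c − 37.274)×3340
Column 2: 1.959×0 + x×2702 + 19.97×2867 + (z_c − 1.959 − 19.97 − x)×3340
The z_c×3340 term appears on both sides and cancels. Collect the known terms of each column as K = Σ(ρt)_known − 3340 × (depth of known layers): K_1 = 100366.214 − 3340×37.274 = −24128.946; K_2 = 57253.99 − 3340×(1.959 + 19.97) = −15988.87.
Balance: K_1 = K_2 − x×(3340 − 2702), so x = (K_2 − K_1)/(3340 − 2702) = 8140.08/638 = 12.8 km.

12.8 km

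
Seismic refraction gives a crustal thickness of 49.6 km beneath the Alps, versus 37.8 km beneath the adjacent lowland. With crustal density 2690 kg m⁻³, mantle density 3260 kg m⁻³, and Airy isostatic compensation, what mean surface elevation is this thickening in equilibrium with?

2.06 km

Excess crust Δ = 49.6 km − 37.8 km = 11.8 km, split between elevation h and root r with h + r = Δ.
Airy balance ρ_c h = (ρ_m − ρ_c) r gives r = h ρ_c/(ρ_m − ρ_c), so h (1 + ρ_c/(ρ_m − ρ_c)) = Δ, i.e. h = Δ (ρ_m − ρ_c)/ρ_m.
h = 11.8 km × 570/3260 = 2.06 km.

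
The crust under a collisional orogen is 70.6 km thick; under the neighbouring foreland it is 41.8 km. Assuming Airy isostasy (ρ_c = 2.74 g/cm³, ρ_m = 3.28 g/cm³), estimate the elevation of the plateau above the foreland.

4.74 km

Excess crust Δ = 70.6 km − 41.8 km = 28.8 km, split between elevation h and root r with h + r = Δ.
Airy balance ρ_c h = (ρ_m − ρ_c) r gives r = h ρ_c/(ρ_m − ρ_c), so h (1 + ρ_c/(ρ_m − ρ_c)) = Δ, i.e. h = Δ (ρ_m − ρ_c)/ρ_m.
h = 28.8 km × 0.54/3.28 = 4.74 km.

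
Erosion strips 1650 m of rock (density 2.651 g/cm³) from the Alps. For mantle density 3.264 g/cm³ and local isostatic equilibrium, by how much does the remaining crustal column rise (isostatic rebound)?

Unloading: uplift u = e ρ_c/ρ_m = 1650 m × 2.651/3.264 = 1340 m.

1340 m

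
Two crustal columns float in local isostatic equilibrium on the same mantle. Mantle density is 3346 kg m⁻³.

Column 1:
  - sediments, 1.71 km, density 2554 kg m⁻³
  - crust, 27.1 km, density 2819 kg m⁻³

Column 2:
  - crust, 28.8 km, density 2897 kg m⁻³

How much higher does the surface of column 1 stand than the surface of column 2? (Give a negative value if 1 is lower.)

0.808 km

For any compensation level in the mantle, the mantle terms cancel and isostasy reduces to e = (Σt_1 − Σt_2) − (Σ(ρt)_1 − Σ(ρt)_2) / ρ_m.
Σt_1 = 28.81 km; Σt_2 = 28.8 km; Σ(ρt)_1 = 80762.24; Σ(ρt)_2 = 83433.6 (in km·kg m⁻³).
e = (28.81 − 28.8) − (80762.24 − 83433.6) / 3346 = 0.808 km.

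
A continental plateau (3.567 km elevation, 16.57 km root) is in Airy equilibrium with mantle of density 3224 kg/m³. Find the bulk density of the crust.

ρ_c h = (ρ_m − ρ_c) r → ρ_c (h + r) = ρ_m r → ρ_c = ρ_m r / (h + r).
ρ_c = 3224 × 16.57 km / (3.567 km + 16.57 km) = 2650 kg/m³.

2650 kg/m³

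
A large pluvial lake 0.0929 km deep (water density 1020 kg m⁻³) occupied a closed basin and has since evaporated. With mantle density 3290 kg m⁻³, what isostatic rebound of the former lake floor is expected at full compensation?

u = d ρ_w/ρ_m = 0.0929 km × 1020/3290 = 0.0288 km.

0.0288 km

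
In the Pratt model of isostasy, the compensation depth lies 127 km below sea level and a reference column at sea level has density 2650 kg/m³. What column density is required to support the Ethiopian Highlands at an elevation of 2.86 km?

Pratt balance: ρ_ref D = ρ (D + h).
ρ = ρ_ref D/(D + h) = 2650 × 127 km/(127 km + 2.86 km) = 2590 kg/m³.

2590 kg/m³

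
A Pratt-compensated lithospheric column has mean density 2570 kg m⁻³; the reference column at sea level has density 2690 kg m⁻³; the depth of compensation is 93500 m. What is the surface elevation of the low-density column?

4370 m

ρ_ref D = ρ (D + h) → h = D (ρ_ref − ρ)/ρ.
h = 93500 m × (2690 − 2570)/2570 = 4370 m.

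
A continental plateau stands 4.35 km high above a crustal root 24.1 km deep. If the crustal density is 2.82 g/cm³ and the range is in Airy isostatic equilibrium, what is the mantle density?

Airy balance: ρ_c h = (ρ_m − ρ_c) r → ρ_m = ρ_c (1 + h/r).
ρ_m = 2.82 × (1 + 4.35 km/24.1 km) = 3.33 g/cm³.

3.33 g/cm³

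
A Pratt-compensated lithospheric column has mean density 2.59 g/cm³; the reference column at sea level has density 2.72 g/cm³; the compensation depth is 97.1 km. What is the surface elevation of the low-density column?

ρ_ref D = ρ (D + h) → h = D (ρ_ref − ρ)/ρ.
h = 97.1 km × (2.72 − 2.59)/2.59 = 4.87 km.

4.87 km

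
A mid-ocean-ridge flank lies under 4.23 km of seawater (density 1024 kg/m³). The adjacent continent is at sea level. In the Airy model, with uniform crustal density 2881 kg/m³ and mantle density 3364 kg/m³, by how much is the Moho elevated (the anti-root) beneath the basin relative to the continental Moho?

16.3 km

For local isostatic compensation: replacing crust with seawater at the top is compensated by replacing crust with mantle at the base: d (ρ_c − ρ_w) = a (ρ_m − ρ_c).
a = d (ρ_c − ρ_w)/(ρ_m − ρ_c) = 4.23 km × 1857/483 = 16.3 km.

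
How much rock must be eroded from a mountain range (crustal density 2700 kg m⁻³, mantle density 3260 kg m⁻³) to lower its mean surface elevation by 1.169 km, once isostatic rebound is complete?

Net drop Δ = e − u = e − e ρ_c/ρ_m = e (ρ_m − ρ_c)/ρ_m.
e = Δ ρ_m/(ρ_m − ρ_c) = 1.169 km × 3260/560 = 6.81 km.

6.81 km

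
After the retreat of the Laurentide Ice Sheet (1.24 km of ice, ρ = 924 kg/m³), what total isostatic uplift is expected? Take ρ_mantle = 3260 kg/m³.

0.351 km

Removing the load lets mantle flow back in; uplift u satisfies ρ_ice t = ρ_m u.
u = t ρ_ice/ρ_m = 1.24 km × 924/3260 = 0.351 km.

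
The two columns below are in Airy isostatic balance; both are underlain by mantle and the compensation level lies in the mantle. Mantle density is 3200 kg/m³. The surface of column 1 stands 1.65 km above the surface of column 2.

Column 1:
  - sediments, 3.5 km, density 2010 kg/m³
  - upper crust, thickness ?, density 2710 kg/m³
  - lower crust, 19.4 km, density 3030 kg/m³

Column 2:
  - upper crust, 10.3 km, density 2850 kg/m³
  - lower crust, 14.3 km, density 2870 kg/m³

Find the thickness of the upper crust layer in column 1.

Take the compensation level at the base of the deeper column (depth z_c below the surface of column 1) and equate Σ ρ_i t_i down to z_c; mantle fills any gap and the z_c terms cancel.
Column 1: 3.5×2010 + x×2710 + 19.4×3030 + (z_c − 22.9 − x)×3200
Column 2: 1.65×0 + 10.3×2850 + 14.3×2870 + (z_c − 1.65 − 24.6)×3200
The z_c×3200 term appears on both sides and cancels. Collect the known terms of each column as K = Σ(ρt)_known − 3200 × (depth of known layers): K_1 = 65817 − 3200×22.9 = −7463; K_2 = 70396 − 3200×(1.65 + 24.6) = −13604.
Balance: K_1 − x×(3200 − 2710) = K_2, so x = (K_1 − K_2)/(3200 − 2710) = 6141/490 = 12.5 km.

12.5 km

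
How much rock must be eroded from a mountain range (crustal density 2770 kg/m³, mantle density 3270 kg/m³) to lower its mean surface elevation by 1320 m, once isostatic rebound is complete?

8630 m

Net drop Δ = e − u = e − e ρ_c/ρ_m = e (ρ_m − ρ_c)/ρ_m.
e = Δ ρ_m/(ρ_m − ρ_c) = 1320 m × 3270/500 = 8630 m.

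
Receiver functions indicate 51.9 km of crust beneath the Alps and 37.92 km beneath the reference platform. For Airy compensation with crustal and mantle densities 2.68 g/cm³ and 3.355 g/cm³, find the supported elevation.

Excess crust Δ = 51.9 km − 37.92 km = 13.98 km, split between elevation h and root r with h + r = Δ.
Airy balance ρ_c h = (ρ_m − ρ_c) r gives r = h ρ_c/(ρ_m − ρ_c), so h (1 + ρ_c/(ρ_m − ρ_c)) = Δ, i.e. h = Δ (ρ_m − ρ_c)/ρ_m.
h = 13.98 km × 0.675/3.355 = 2.81 km.

2.81 km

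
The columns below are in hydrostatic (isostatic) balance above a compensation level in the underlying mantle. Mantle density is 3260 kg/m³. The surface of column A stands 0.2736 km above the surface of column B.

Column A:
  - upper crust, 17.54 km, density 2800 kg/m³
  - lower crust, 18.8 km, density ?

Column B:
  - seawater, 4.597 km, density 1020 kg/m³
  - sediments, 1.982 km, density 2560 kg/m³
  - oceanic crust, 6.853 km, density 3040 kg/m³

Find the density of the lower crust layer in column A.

Take the compensation level at the base of the deeper column (depth z_c below the surface of column A) and equate Σ ρ_i t_i down to z_c; mantle fills any gap and the z_c terms cancel.
Column A: 17.54×2800 + 18.8×ρ + (z_c − 36.34)×3260
Column B: 0.2736×0 + 4.597×1020 + 1.982×2560 + 6.853×3040 + (z_c − 0.2736 − 13.432)×3260
The z_c×3260 term appears on both sides and cancels. Collect the known terms of each column as K = Σ(ρt)_known − 3260 × (depth of known layers): K_A = 49112 − 3260×36.34 = −69356.4; K_B = 30595.98 − 3260×(0.2736 + 13.432) = −14084.276.
Balance: K_A + 18.8×ρ = K_B, so ρ = (K_B − K_A)/18.8 = 55272.1/18.8 = 2940 kg/m³.

2940 kg/m³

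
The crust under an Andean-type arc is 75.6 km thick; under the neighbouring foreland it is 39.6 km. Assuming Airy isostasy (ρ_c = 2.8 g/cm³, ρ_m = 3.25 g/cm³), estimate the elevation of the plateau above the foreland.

4.98 km

Excess crust Δ = 75.6 km − 39.6 km = 36 km, split between elevation h and root r with h + r = Δ.
Airy balance ρ_c h = (ρ_m − ρ_c) r gives r = h ρ_c/(ρ_m − ρ_c), so h (1 + ρ_c/(ρ_m − ρ_c)) = Δ, i.e. h = Δ (ρ_m − ρ_c)/ρ_m.
h = 36 km × 0.45/3.25 = 4.98 km.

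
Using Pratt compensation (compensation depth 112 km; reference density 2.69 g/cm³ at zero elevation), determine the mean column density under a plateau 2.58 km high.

Pratt balance: ρ_ref D = ρ (D + h).
ρ = ρ_ref D/(D + h) = 2.69 × 112 km/(112 km + 2.58 km) = 2.63 g/cm³.

2.63 g/cm³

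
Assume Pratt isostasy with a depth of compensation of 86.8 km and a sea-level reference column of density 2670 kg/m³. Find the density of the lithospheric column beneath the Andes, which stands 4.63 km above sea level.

2530 kg/m³

Pratt balance: ρ_ref D = ρ (D + h).
ρ = ρ_ref D/(D + h) = 2670 × 86.8 km/(86.8 km + 4.63 km) = 2530 kg/m³.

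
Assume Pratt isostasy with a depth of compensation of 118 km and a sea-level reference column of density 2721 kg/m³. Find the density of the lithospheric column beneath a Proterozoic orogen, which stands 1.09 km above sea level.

Pratt balance: ρ_ref D = ρ (D + h).
ρ = ρ_ref D/(D + h) = 2721 × 118 km/(118 km + 1.09 km) = 2700 kg/m³.

2700 kg/m³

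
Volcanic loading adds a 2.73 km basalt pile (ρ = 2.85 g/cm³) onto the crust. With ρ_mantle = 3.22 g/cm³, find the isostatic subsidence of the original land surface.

2.42 km

Subaerial loading: s = t ρ_load / ρ_m.
s = 2.73 km × 2.85/3.22 = 2.42 km.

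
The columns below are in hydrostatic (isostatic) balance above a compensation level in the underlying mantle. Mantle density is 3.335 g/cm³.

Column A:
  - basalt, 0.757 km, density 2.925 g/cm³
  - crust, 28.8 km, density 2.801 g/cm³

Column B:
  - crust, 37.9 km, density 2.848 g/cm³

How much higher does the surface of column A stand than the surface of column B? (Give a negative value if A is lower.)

−0.83 km

For any compensation level in the mantle, the mantle terms cancel and isostasy reduces to e = (Σt_A − Σt_B) − (Σ(ρt)_A − Σ(ρt)_B) / ρ_m.
Σt_A = 29.557 km; Σt_B = 37.9 km; Σ(ρt)_A = 82.883025; Σ(ρt)_B = 107.9392 (in km·g/cm³).
e = (29.557 − 37.9) − (82.883025 − 107.9392) / 3.335 = −0.83 km.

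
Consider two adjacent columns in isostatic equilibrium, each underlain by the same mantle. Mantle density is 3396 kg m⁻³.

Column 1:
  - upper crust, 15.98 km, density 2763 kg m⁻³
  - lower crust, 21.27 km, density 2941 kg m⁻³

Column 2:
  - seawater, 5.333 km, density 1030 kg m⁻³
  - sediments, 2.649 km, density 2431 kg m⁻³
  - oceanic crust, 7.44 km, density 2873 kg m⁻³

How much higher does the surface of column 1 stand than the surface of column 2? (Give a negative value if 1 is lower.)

For any compensation level in the mantle, the mantle terms cancel and isostasy reduces to e = (Σt_1 − Σt_2) − (Σ(ρt)_1 − Σ(ρt)_2) / ρ_m.
Σt_1 = 37.25 km; Σt_2 = 15.422 km; Σ(ρt)_1 = 106707.81; Σ(ρt)_2 = 33307.829 (in km·kg m⁻³).
e = (37.25 − 15.422) − (106707.81 − 33307.829) / 3396 = 0.214 km.

0.214 km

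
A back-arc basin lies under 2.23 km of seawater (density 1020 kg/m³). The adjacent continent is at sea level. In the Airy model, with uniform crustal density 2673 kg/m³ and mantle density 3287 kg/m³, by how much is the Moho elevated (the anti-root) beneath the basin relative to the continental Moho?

6 km

Isostatic balance requires: replacing crust with seawater at the top is compensated by replacing crust with mantle at the base: d (ρ_c − ρ_w) = a (ρ_m − ρ_c).
a = d (ρ_c − ρ_w)/(ρ_m − ρ_c) = 2.23 km × 1653/614 = 6 km.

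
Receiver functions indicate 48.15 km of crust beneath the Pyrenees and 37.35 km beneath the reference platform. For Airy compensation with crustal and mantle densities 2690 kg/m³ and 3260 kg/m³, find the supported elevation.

Excess crust Δ = 48.15 km − 37.35 km = 10.8 km, split between elevation h and root r with h + r = Δ.
Airy balance ρ_c h = (ρ_m − ρ_c) r gives r = h ρ_c/(ρ_m − ρ_c), so h (1 + ρ_c/(ρ_m − ρ_c)) = Δ, i.e. h = Δ (ρ_m − ρ_c)/ρ_m.
h = 10.8 km × 570/3260 = 1.89 km.

1.89 km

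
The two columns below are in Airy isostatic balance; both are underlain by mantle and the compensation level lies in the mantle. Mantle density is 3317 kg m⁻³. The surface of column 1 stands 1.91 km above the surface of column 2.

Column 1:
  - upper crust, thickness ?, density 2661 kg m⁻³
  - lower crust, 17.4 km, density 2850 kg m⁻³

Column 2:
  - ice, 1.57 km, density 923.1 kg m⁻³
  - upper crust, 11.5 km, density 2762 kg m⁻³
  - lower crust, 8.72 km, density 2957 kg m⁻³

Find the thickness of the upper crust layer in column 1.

17.5 km

Take the compensation level at the base of the deeper column (depth z_c below the surface of column 1) and equate Σ ρ_i t_i down to z_c; mantle fills any gap and the z_c terms cancel.
Column 1: x×2661 + 17.4×2850 + (z_c − 17.4 − x)×3317
Column 2: 1.91×0 + 1.57×923.1 + 11.5×2762 + 8.72×2957 + (z_c − 1.91 − 21.79)×3317
The z_c×3317 term appears on both sides and cancels. Collect the known terms of each column as K = Σ(ρt)_known − 3317 × (depth of known layers): K_1 = 49590 − 3317×17.4 = −8125.8; K_2 = 58997.307 − 3317×(1.91 + 21.79) = −19615.593.
Balance: K_1 − x×(3317 − 2661) = K_2, so x = (K_1 − K_2)/(3317 − 2661) = 11489.8/656 = 17.5 km.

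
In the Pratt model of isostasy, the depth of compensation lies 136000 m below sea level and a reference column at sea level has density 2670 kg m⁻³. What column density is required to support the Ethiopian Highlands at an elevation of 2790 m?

Pratt balance: ρ_ref D = ρ (D + h).
ρ = ρ_ref D/(D + h) = 2670 × 136000 m/(136000 m + 2790 m) = 2620 kg m⁻³.

2620 kg m⁻³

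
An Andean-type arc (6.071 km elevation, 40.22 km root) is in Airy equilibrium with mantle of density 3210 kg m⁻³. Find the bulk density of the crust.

2790 kg m⁻³

ρ_c h = (ρ_m − ρ_c) r → ρ_c (h + r) = ρ_m r → ρ_c = ρ_m r / (h + r).
ρ_c = 3210 × 40.22 km / (6.071 km + 40.22 km) = 2790 kg m⁻³.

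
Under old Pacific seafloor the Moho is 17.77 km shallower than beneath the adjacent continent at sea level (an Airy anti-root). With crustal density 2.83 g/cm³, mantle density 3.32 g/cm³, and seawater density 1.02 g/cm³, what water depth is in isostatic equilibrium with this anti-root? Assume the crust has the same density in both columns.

4.81 km

Replacing a thickness d of crust by seawater at the top must be balanced by replacing crust with mantle at the base: d (ρ_c − ρ_w) = a (ρ_m − ρ_c).
d = a (ρ_m − ρ_c)/(ρ_c − ρ_w) = 17.77 km × 0.49/1.81 = 4.81 km.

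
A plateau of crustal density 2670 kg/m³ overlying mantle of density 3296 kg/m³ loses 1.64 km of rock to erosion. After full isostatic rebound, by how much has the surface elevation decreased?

0.311 km

Rebound u = e ρ_c/ρ_m = 1.64 km × 2670/3296 = 1.329 km.
Net surface drop = e − u = 1.64 km − 1.329 km = e (ρ_m − ρ_c)/ρ_m = 0.311 km.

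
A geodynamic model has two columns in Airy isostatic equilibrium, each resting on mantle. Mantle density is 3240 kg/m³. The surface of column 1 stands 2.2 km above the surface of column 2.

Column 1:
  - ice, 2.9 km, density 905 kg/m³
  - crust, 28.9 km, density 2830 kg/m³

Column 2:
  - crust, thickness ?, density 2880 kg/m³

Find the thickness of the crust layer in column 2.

Take the compensation level at the base of the deeper column (depth z_c below the surface of column 1) and equate Σ ρ_i t_i down to z_c; mantle fills any gap and the z_c terms cancel.
Column 1: 2.9×905 + 28.9×2830 + (z_c − 31.8)×3240
Column 2: 2.2×0 + x×2880 + (z_c − 2.2 − 0 − x)×3240
The z_c×3240 term appears on both sides and cancels. Collect the known terms of each column as K = Σ(ρt)_known − 3240 × (depth of known layers): K_1 = 84411.5 − 3240×31.8 = −18620.5; K_2 = 0 − 3240×(2.2 + 0) = −7128.
Balance: K_1 = K_2 − x×(3240 − 2880), so x = (K_2 − K_1)/(3240 − 2880) = 11492.5/360 = 31.9 km.

31.9 km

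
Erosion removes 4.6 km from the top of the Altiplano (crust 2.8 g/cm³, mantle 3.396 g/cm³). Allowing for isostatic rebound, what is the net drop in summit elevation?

Rebound u = e ρ_c/ρ_m = 4.6 km × 2.8/3.396 = 3.793 km.
Net surface drop = e − u = 4.6 km − 3.793 km = e (ρ_m − ρ_c)/ρ_m = 0.807 km.

0.807 km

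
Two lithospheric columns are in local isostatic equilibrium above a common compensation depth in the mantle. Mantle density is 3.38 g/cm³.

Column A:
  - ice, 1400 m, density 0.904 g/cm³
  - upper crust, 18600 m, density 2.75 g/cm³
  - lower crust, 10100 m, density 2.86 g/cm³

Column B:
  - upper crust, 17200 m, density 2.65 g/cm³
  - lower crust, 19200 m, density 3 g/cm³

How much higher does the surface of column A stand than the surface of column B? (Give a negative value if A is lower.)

173 m

For any compensation level in the mantle, the mantle terms cancel and isostasy reduces to e = (Σt_A − Σt_B) − (Σ(ρt)_A − Σ(ρt)_B) / ρ_m.
Σt_A = 30100 m; Σt_B = 36400 m; Σ(ρt)_A = 81301.6; Σ(ρt)_B = 103180 (in m·g/cm³).
e = (30100 − 36400) − (81301.6 − 103180) / 3.38 = 173 m.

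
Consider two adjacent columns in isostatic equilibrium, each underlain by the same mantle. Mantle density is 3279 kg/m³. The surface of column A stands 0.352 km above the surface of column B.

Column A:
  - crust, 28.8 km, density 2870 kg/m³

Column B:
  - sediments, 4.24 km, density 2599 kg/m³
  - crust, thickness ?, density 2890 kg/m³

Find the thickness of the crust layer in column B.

19.9 km

Take the compensation level at the base of the deeper column (depth z_c below the surface of column A) and equate Σ ρ_i t_i down to z_c; mantle fills any gap and the z_c terms cancel.
Column A: 28.8×2870 + (z_c − 28.8)×3279
Column B: 0.352×0 + 4.24×2599 + x×2890 + (z_c − 0.352 − 4.24 − x)×3279
The z_c×3279 term appears on both sides and cancels. Collect the known terms of each column as K = Σ(ρt)_known − 3279 × (depth of known layers): K_A = 82656 − 3279×28.8 = −11779.2; K_B = 11019.76 − 3279×(0.352 + 4.24) = −4037.408.
Balance: K_A = K_B − x×(3279 − 2890), so x = (K_B − K_A)/(3279 − 2890) = 7741.79/389 = 19.9 km.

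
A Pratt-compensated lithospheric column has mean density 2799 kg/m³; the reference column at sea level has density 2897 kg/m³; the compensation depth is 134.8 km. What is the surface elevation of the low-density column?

4.72 km

ρ_ref D = ρ (D + h) → h = D (ρ_ref − ρ)/ρ.
h = 134.8 km × (2897 − 2799)/2799 = 4.72 km.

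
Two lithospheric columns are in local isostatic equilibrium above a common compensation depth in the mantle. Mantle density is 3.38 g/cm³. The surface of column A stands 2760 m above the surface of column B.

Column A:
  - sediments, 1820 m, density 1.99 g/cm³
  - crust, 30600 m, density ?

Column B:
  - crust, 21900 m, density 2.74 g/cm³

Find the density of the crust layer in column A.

2.7 g/cm³

Take the compensation level at the base of the deeper column (depth z_c below the surface of column A) and equate Σ ρ_i t_i down to z_c; mantle fills any gap and the z_c terms cancel.
Column A: 1820×1.99 + 30600×ρ + (z_c − 32420)×3.38
Column B: 2760×0 + 21900×2.74 + (z_c − 2760 − 21900)×3.38
The z_c×3.38 term appears on both sides and cancels. Collect the known terms of each column as K = Σ(ρt)_known − 3.38 × (depth of known layers): K_A = 3621.8 − 3.38×32420 = −105957.8; K_B = 60006 − 3.38×(2760 + 21900) = −23344.8.
Balance: K_A + 30600×ρ = K_B, so ρ = (K_B − K_A)/30600 = 82613/30600 = 2.7 g/cm³.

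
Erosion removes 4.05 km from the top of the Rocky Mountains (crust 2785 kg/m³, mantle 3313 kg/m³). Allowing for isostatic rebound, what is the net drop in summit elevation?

Rebound u = e ρ_c/ρ_m = 4.05 km × 2785/3313 = 3.405 km.
Net surface drop = e − u = 4.05 km − 3.405 km = e (ρ_m − ρ_c)/ρ_m = 0.645 km.

0.645 km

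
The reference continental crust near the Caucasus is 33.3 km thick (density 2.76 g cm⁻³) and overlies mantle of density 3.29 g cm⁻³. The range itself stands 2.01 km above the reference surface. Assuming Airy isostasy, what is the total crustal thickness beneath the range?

45.8 km

Root depth r = h ρ_c / (ρ_m − ρ_c) = 2.01 km × 2.76 / 0.53 = 10.47 km.
Total thickness = T + h + r = 33.3 km + 2.01 km + 10.47 km = 45.8 km.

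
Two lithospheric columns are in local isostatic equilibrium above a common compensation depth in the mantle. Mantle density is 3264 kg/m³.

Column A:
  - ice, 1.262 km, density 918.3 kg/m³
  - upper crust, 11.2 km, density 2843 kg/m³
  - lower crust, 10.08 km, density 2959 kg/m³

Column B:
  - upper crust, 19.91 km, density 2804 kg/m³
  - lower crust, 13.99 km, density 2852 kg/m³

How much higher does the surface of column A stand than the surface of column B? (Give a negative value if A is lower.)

−1.28 km

For any compensation level in the mantle, the mantle terms cancel and isostasy reduces to e = (Σt_A − Σt_B) − (Σ(ρt)_A − Σ(ρt)_B) / ρ_m.
Σt_A = 22.542 km; Σt_B = 33.9 km; Σ(ρt)_A = 62827.2146; Σ(ρt)_B = 95727.12 (in km·kg/m³).
e = (22.542 − 33.9) − (62827.2146 − 95727.12) / 3264 = −1.28 km.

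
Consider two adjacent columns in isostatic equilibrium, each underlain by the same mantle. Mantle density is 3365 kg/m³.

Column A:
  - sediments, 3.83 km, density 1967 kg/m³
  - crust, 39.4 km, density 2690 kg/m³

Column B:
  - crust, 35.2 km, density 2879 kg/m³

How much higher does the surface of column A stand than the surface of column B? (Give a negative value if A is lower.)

4.41 km

For any compensation level in the mantle, the mantle terms cancel and isostasy reduces to e = (Σt_A − Σt_B) − (Σ(ρt)_A − Σ(ρt)_B) / ρ_m.
Σt_A = 43.23 km; Σt_B = 35.2 km; Σ(ρt)_A = 113519.61; Σ(ρt)_B = 101340.8 (in km·kg/m³).
e = (43.23 − 35.2) − (113519.61 − 101340.8) / 3365 = 4.41 km.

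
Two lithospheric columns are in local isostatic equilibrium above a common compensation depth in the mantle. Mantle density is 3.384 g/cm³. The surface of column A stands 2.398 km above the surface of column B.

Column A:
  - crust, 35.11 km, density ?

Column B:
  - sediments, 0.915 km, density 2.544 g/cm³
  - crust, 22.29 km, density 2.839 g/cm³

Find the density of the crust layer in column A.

Take the compensation level at the base of the deeper column (depth z_c below the surface of column A) and equate Σ ρ_i t_i down to z_c; mantle fills any gap and the z_c terms cancel.
Column A: 35.11×ρ + (z_c − 35.11)×3.384
Column B: 2.398×0 + 0.915×2.544 + 22.29×2.839 + (z_c − 2.398 − 23.205)×3.384
The z_c×3.384 term appears on both sides and cancels. Collect the known terms of each column as K = Σ(ρt)_known − 3.384 × (depth of known layers): K_A = 0 − 3.384×35.11 = −118.81224; K_B = 65.60907 − 3.384×(2.398 + 23.205) = −21.031482.
Balance: K_A + 35.11×ρ = K_B, so ρ = (K_B − K_A)/35.11 = 97.7808/35.11 = 2.78 g/cm³.

2.78 g/cm³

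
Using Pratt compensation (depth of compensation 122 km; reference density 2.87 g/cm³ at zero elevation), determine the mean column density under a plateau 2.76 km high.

2.81 g/cm³

Pratt balance: ρ_ref D = ρ (D + h).
ρ = ρ_ref D/(D + h) = 2.87 × 122 km/(122 km + 2.76 km) = 2.81 g/cm³.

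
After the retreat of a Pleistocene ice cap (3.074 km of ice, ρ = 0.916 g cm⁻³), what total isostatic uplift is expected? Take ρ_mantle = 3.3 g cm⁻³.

Removing the load lets mantle flow back in; uplift u satisfies ρ_ice t = ρ_m u.
u = t ρ_ice/ρ_m = 3.074 km × 0.916/3.3 = 0.853 km.

0.853 km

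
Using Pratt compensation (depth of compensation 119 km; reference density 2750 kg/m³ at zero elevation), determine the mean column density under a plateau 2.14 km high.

2700 kg/m³

Pratt balance: ρ_ref D = ρ (D + h).
ρ = ρ_ref D/(D + h) = 2750 × 119 km/(119 km + 2.14 km) = 2700 kg/m³.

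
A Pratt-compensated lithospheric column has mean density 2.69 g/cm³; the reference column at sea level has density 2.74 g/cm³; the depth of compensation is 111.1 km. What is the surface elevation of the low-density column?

ρ_ref D = ρ (D + h) → h = D (ρ_ref − ρ)/ρ.
h = 111.1 km × (2.74 − 2.69)/2.69 = 2.07 km.

2.07 km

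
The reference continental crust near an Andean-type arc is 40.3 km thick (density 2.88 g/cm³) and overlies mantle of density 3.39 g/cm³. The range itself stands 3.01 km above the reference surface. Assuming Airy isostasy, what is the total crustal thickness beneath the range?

Root depth r = h ρ_c / (ρ_m − ρ_c) = 3.01 km × 2.88 / 0.51 = 17 km.
Total thickness = T + h + r = 40.3 km + 3.01 km + 17 km = 60.3 km.

60.3 km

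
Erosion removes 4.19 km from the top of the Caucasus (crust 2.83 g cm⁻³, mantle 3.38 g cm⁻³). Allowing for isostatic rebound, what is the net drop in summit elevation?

0.682 km

Rebound u = e ρ_c/ρ_m = 4.19 km × 2.83/3.38 = 3.508 km.
Net surface drop = e − u = 4.19 km − 3.508 km = e (ρ_m − ρ_c)/ρ_m = 0.682 km.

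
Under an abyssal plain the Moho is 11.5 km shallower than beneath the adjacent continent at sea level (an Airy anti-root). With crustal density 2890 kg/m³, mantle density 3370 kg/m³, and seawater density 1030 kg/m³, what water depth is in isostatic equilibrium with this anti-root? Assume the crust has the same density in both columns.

Replacing a thickness d of crust by seawater at the top must be balanced by replacing crust with mantle at the base: d (ρ_c − ρ_w) = a (ρ_m − ρ_c).
d = a (ρ_m − ρ_c)/(ρ_c − ρ_w) = 11.5 km × 480/1860 = 2.97 km.

2.97 km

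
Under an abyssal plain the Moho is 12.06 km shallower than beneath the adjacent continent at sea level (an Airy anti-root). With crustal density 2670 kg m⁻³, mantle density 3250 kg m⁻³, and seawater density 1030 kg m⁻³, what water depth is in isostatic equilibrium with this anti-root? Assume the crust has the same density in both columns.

4.27 km

Replacing a thickness d of crust by seawater at the top must be balanced by replacing crust with mantle at the base: d (ρ_c − ρ_w) = a (ρ_m − ρ_c).
d = a (ρ_m − ρ_c)/(ρ_c − ρ_w) = 12.06 km × 580/1640 = 4.27 km.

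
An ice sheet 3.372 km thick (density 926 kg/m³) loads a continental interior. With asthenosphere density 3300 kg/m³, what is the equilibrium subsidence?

For local isostatic compensation: the ice load ρ_ice t is balanced by mantle displaced below, ρ_m s.
s = t ρ_ice / ρ_m = 3.372 km × 926/3300 = 0.946 km.

0.946 km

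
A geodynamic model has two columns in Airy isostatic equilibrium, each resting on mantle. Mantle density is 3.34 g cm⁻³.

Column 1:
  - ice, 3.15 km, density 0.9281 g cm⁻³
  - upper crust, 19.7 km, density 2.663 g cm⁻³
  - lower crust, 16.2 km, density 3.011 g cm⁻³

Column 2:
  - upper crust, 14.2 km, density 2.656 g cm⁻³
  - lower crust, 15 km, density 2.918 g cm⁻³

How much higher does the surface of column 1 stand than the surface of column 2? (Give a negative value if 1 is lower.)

For any compensation level in the mantle, the mantle terms cancel and isostasy reduces to e = (Σt_1 − Σt_2) − (Σ(ρt)_1 − Σ(ρt)_2) / ρ_m.
Σt_1 = 39.05 km; Σt_2 = 29.2 km; Σ(ρt)_1 = 104.162815; Σ(ρt)_2 = 81.4852 (in km·g cm⁻³).
e = (39.05 − 29.2) − (104.162815 − 81.4852) / 3.34 = 3.06 km.

3.06 km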